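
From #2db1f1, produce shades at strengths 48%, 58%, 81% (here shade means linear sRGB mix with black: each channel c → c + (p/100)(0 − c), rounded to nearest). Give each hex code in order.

#175c7d, #134a65, #09222e

#2db1f1 is rgb(45, 177, 241).
48%: (45 − 21.6 = 23.4→23, 177 − 84.96 = 92.04→92, 241 − 115.68 = 125.32→125) → #175c7d
58%: (45 − 26.1 = 18.9→19, 177 − 102.66 = 74.34→74, 241 − 139.78 = 101.22→101) → #134a65
81%: (45 − 36.45 = 8.55→9, 177 − 143.37 = 33.63→34, 241 − 195.21 = 45.79→46) → #09222e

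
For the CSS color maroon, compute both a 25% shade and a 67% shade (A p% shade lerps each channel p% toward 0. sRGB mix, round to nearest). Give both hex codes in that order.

#600000, #2A0000

CSS maroon is rgb(128, 0, 0).
25% shade:
  R: 128 − 32 = 96 → 96
  G: 0 + 0 = 0 → 0
  B: 0 + 0.25×(0−0) = 0 + 0 = 0 → 0
  → #600000
67% shade:
  R: 128 − 85.76 = 42.24 → 42
  G: 0 + 0.67×(0−0) = 0 + 0 = 0 → 0
  B: 0 + 0 = 0 → 0
  → #2A0000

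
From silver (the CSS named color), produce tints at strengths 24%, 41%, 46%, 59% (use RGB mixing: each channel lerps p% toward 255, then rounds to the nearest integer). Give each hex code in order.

CSS silver is rgb(192, 192, 192).
24%: (192 + 15.12 = 207.12→207, 192 + 15.12 = 207.12→207, 192 + 15.12 = 207.12→207) → #cfcfcf
41%: (192 + 25.83 = 217.83→218, 192 + 25.83 = 217.83→218, 192 + 25.83 = 217.83→218) → #dadada
46%: (192 + 28.98 = 220.98→221, 192 + 28.98 = 220.98→221, 192 + 28.98 = 220.98→221) → #dddddd
59%: (192 + 37.17 = 229.17→229, 192 + 37.17 = 229.17→229, 192 + 37.17 = 229.17→229) → #e5e5e5

#cfcfcf, #dadada, #dddddd, #e5e5e5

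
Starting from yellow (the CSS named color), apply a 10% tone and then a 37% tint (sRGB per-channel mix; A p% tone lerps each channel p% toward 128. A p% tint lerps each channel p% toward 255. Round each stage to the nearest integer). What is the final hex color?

#f7f767

CSS yellow is rgb(255, 255, 0).
Lerp each channel 10% toward 128:
  R: 255 − 12.7 = 242.3 → 242
  G: 255 + 0.1×(128−255) = 255 − 12.7 = 242.3 → 242
  B: 0 + 0.1×(128−0) = 0 + 12.8 = 12.8 → 13
After the tone: rgb(242, 242, 13) = #f2f20d.
Per channel, c → c + 0.37(255 − c):
  R: 242 + 4.81 = 246.81 → 247
  G: 242 + 0.37×(255−242) = 242 + 4.81 = 246.81 → 247
  B: 13 + 0.37×(255−13) = 13 + 89.54 = 102.54 → 103
rgb(247, 247, 103) = #f7f767.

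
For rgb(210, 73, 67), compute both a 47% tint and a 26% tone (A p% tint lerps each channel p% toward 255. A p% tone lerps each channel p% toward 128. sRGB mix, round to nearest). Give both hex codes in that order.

47% tint:
  R: 210 + 21.15 = 231.15 → 231
  G: 73 + 0.47×(255−73) = 73 + 85.54 = 158.54 → 159
  B: 67 + 0.47×(255−67) = 67 + 88.36 = 155.36 → 155
  → #E79F9B
26% tone:
  R: 210 − 21.32 = 188.68 → 189
  G: 73 + 0.26×(128−73) = 73 + 14.3 = 87.3 → 87
  B: 67 + 0.26×(128−67) = 67 + 15.86 = 82.86 → 83
  → #BD5753

#E79F9B, #BD5753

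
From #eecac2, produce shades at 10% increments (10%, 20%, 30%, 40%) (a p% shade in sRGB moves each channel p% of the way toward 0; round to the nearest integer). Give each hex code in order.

#eecac2 is rgb(238, 202, 194).
10%: (238 − 23.8 = 214.2→214, 202 − 20.2 = 181.8→182, 194 − 19.4 = 174.6→175) → #d6b6af
20%: (238 − 47.6 = 190.4→190, 202 − 40.4 = 161.6→162, 194 − 38.8 = 155.2→155) → #bea29b
30%: (238 − 71.4 = 166.6→167, 202 − 60.6 = 141.4→141, 194 − 58.2 = 135.8→136) → #a78d88
40%: (238 − 95.2 = 142.8→143, 202 − 80.8 = 121.2→121, 194 − 77.6 = 116.4→116) → #8f7974

#d6b6af, #bea29b, #a78d88, #8f7974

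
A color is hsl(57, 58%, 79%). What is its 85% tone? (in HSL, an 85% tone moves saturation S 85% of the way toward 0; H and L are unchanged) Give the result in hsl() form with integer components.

hsl(57, 9%, 79%)

S moves 85% from 58 toward 0: 58 − 49.3 = 8.7 → 9.
H and L are unchanged.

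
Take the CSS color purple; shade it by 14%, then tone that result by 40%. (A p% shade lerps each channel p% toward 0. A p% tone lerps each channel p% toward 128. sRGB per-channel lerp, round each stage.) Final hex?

CSS purple is rgb(128, 0, 128).
Per channel, c → c + 0.14(0 − c):
  R: 128 − 17.92 = 110.08 → 110
  G: 0 + 0 = 0 → 0
  B: 128 − 17.92 = 110.08 → 110
After the shade: rgb(110, 0, 110) = #6E006E.
A 40% tone moves each channel 40% toward 128:
  R: 110 + 7.2 = 117.2 → 117
  G: 0 + 51.2 = 51.2 → 51
  B: 110 + 0.4×(128−110) = 110 + 7.2 = 117.2 → 117
rgb(117, 51, 117) = #753375.

#753375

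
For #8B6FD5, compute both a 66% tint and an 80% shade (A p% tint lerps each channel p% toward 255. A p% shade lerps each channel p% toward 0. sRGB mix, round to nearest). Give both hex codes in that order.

#D8CEF1, #1C162B

#8B6FD5 is rgb(139, 111, 213).
66% tint:
  R: 139 + 76.56 = 215.56 → 216
  G: 111 + 95.04 = 206.04 → 206
  B: 213 + 0.66×(255−213) = 213 + 27.72 = 240.72 → 241
  → #D8CEF1
80% shade:
  R: 139 − 111.2 = 27.8 → 28
  G: 111 + 0.8×(0−111) = 111 − 88.8 = 22.2 → 22
  B: 213 + 0.8×(0−213) = 213 − 170.4 = 42.6 → 43
  → #1C162B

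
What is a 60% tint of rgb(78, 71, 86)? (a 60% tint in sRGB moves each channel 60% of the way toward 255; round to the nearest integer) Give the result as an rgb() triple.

rgb(184, 181, 187)

Per channel, c → c + 0.6(255 − c):
  R: 78 + 0.6×(255−78) = 78 + 106.2 = 184.2 → 184
  G: 71 + 0.6×(255−71) = 71 + 110.4 = 181.4 → 181
  B: 86 + 101.4 = 187.4 → 187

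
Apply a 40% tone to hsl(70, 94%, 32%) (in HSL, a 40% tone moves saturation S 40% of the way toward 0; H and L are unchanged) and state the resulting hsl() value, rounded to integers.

S moves 40% from 94 toward 0: 94 − 37.6 = 56.4 → 56.
H and L are unchanged.

hsl(70, 56%, 32%)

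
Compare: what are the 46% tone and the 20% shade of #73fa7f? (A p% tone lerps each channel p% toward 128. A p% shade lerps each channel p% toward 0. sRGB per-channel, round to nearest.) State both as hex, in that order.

#73fa7f is rgb(115, 250, 127).
46% tone:
  R: 115 + 5.98 = 120.98 → 121
  G: 250 − 56.12 = 193.88 → 194
  B: 127 + 0.46×(128−127) = 127 + 0.46 = 127.46 → 127
  → #79c27f
20% shade:
  R: 115 + 0.2×(0−115) = 115 − 23 = 92 → 92
  G: 250 − 50 = 200 → 200
  B: 127 − 25.4 = 101.6 → 102
  → #5cc866

#79c27f, #5cc866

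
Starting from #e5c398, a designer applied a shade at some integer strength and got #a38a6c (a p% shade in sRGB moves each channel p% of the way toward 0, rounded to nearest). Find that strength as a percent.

#e5c398 is rgb(229, 195, 152); #a38a6c is rgb(163, 138, 108).
On the R channel (widest range): 163 ≈ 229 + (p/100)(0 − 229), so p ≈ 100×(163 − 229)/(0 − 229) = -6600/-229 = 28.82.
p = 29 reproduces all three channels after rounding.

29%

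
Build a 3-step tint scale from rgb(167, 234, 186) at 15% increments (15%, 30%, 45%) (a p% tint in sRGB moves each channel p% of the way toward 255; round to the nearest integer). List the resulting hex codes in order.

15%: (167 + 13.2 = 180.2→180, 234 + 3.15 = 237.15→237, 186 + 10.35 = 196.35→196) → #B4EDC4
30%: (167 + 26.4 = 193.4→193, 234 + 6.3 = 240.3→240, 186 + 20.7 = 206.7→207) → #C1F0CF
45%: (167 + 39.6 = 206.6→207, 234 + 9.45 = 243.45→243, 186 + 31.05 = 217.05→217) → #CFF3D9

#B4EDC4, #C1F0CF, #CFF3D9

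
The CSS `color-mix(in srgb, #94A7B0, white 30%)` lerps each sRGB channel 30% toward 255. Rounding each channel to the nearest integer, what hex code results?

#B4C1C8

#94A7B0 is rgb(148, 167, 176).
Per channel, c → c + 0.3(255 − c):
  R: 148 + 0.3×(255−148) = 148 + 32.1 = 180.1 → 180
  G: 167 + 0.3×(255−167) = 167 + 26.4 = 193.4 → 193
  B: 176 + 0.3×(255−176) = 176 + 23.7 = 199.7 → 200
rgb(180, 193, 200) = #B4C1C8.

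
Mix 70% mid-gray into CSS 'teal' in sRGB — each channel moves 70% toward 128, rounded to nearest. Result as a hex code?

CSS teal is rgb(0, 128, 128).
A 70% tone moves each channel 70% toward 128:
  R: 0 + 0.7×(128−0) = 0 + 89.6 = 89.6 → 90
  G: 128 + 0 = 128 → 128
  B: 128 + 0.7×(128−128) = 128 + 0 = 128 → 128
rgb(90, 128, 128) = #5A8080.

#5A8080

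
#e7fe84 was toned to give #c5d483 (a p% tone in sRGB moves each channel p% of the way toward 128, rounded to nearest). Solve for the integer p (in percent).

#e7fe84 is rgb(231, 254, 132); #c5d483 is rgb(197, 212, 131).
On the G channel (widest range): 212 ≈ 254 + (p/100)(128 − 254), so p ≈ 100×(212 − 254)/(128 − 254) = -4200/-126 = 33.33.
p = 33 reproduces all three channels after rounding.

33%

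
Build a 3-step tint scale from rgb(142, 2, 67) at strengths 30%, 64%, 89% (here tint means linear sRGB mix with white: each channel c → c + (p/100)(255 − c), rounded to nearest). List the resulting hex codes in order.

#b04e7b, #d6a4bb, #f3e3ea

30%: (142 + 33.9 = 175.9→176, 2 + 75.9 = 77.9→78, 67 + 56.4 = 123.4→123) → #b04e7b
64%: (142 + 72.32 = 214.32→214, 2 + 161.92 = 163.92→164, 67 + 120.32 = 187.32→187) → #d6a4bb
89%: (142 + 100.57 = 242.57→243, 2 + 225.17 = 227.17→227, 67 + 167.32 = 234.32→234) → #f3e3ea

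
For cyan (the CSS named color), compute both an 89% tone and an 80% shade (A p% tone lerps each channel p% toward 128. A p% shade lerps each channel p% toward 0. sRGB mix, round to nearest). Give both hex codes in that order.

CSS cyan is rgb(0, 255, 255).
89% tone:
  R: 0 + 0.89×(128−0) = 0 + 113.92 = 113.92 → 114
  G: 255 + 0.89×(128−255) = 255 − 113.03 = 141.97 → 142
  B: 255 − 113.03 = 141.97 → 142
  → #728e8e
80% shade:
  R: 0 + 0.8×(0−0) = 0 + 0 = 0 → 0
  G: 255 + 0.8×(0−255) = 255 − 204 = 51 → 51
  B: 255 + 0.8×(0−255) = 255 − 204 = 51 → 51
  → #003333

#728e8e, #003333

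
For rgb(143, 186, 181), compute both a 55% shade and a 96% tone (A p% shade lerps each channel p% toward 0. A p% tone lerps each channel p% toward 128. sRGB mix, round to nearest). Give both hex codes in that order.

55% shade:
  R: 143 − 78.65 = 64.35 → 64
  G: 186 + 0.55×(0−186) = 186 − 102.3 = 83.7 → 84
  B: 181 − 99.55 = 81.45 → 81
  → #405451
96% tone:
  R: 143 − 14.4 = 128.6 → 129
  G: 186 − 55.68 = 130.32 → 130
  B: 181 + 0.96×(128−181) = 181 − 50.88 = 130.12 → 130
  → #818282

#405451, #818282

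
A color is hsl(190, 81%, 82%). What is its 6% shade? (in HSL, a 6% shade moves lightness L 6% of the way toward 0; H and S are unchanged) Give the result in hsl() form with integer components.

hsl(190, 81%, 77%)

L moves 6% from 82 toward 0: 82 − 4.92 = 77.08 → 77.
H and S are unchanged.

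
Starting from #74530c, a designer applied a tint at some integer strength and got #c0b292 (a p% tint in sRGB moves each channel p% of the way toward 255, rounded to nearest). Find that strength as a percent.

#74530c is rgb(116, 83, 12); #c0b292 is rgb(192, 178, 146).
On the B channel (widest range): 146 ≈ 12 + (p/100)(255 − 12), so p ≈ 100×(146 − 12)/(255 − 12) = 13400/243 = 55.14.
p = 55 reproduces all three channels after rounding.

55%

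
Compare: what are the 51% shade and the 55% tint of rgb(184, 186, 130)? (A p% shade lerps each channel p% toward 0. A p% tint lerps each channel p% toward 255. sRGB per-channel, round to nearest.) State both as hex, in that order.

#5A5B40, #DFE0C7

51% shade:
  R: 184 − 93.84 = 90.16 → 90
  G: 186 + 0.51×(0−186) = 186 − 94.86 = 91.14 → 91
  B: 130 + 0.51×(0−130) = 130 − 66.3 = 63.7 → 64
  → #5A5B40
55% tint:
  R: 184 + 39.05 = 223.05 → 223
  G: 186 + 37.95 = 223.95 → 224
  B: 130 + 0.55×(255−130) = 130 + 68.75 = 198.75 → 199
  → #DFE0C7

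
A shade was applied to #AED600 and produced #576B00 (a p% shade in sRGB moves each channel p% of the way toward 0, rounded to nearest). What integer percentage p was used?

50%

#AED600 is rgb(174, 214, 0); #576B00 is rgb(87, 107, 0).
On the G channel (widest range): 107 ≈ 214 + (p/100)(0 − 214), so p ≈ 100×(107 − 214)/(0 − 214) = -10700/-214 = 50.00.
p = 50 reproduces all three channels after rounding.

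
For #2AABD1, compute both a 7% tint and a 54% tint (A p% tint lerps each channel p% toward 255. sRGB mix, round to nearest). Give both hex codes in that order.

#39B1D4, #9DD8EA

#2AABD1 is rgb(42, 171, 209).
7% tint:
  R: 42 + 0.07×(255−42) = 42 + 14.91 = 56.91 → 57
  G: 171 + 0.07×(255−171) = 171 + 5.88 = 176.88 → 177
  B: 209 + 0.07×(255−209) = 209 + 3.22 = 212.22 → 212
  → #39B1D4
54% tint:
  R: 42 + 0.54×(255−42) = 42 + 115.02 = 157.02 → 157
  G: 171 + 0.54×(255−171) = 171 + 45.36 = 216.36 → 216
  B: 209 + 24.84 = 233.84 → 234
  → #9DD8EA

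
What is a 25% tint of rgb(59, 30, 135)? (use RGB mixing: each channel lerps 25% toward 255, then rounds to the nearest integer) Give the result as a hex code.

#6c56a5

A 25% tint moves each channel 25% toward 255:
  R: 59 + 0.25×(255−59) = 59 + 49 = 108 → 108
  G: 30 + 0.25×(255−30) = 30 + 56.25 = 86.25 → 86
  B: 135 + 30 = 165 → 165
rgb(108, 86, 165) = #6c56a5.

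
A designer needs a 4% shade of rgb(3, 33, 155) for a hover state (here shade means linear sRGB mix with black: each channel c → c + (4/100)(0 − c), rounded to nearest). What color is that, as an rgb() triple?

rgb(3, 32, 149)

Lerp each channel 4% toward 0:
  R: 3 + 0.04×(0−3) = 3 − 0.12 = 2.88 → 3
  G: 33 + 0.04×(0−33) = 33 − 1.32 = 31.68 → 32
  B: 155 − 6.2 = 148.8 → 149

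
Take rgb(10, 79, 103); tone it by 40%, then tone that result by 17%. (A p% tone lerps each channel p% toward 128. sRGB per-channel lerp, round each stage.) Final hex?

Per channel, c → c + 0.4(128 − c):
  R: 10 + 47.2 = 57.2 → 57
  G: 79 + 0.4×(128−79) = 79 + 19.6 = 98.6 → 99
  B: 103 + 0.4×(128−103) = 103 + 10 = 113 → 113
After the tone: rgb(57, 99, 113) = #396371.
Per channel, c → c + 0.17(128 − c):
  R: 57 + 0.17×(128−57) = 57 + 12.07 = 69.07 → 69
  G: 99 + 4.93 = 103.93 → 104
  B: 113 + 0.17×(128−113) = 113 + 2.55 = 115.55 → 116
rgb(69, 104, 116) = #456874.

#456874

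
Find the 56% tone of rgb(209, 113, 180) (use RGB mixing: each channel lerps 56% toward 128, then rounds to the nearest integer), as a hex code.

Per channel, c → c + 0.56(128 − c):
  R: 209 − 45.36 = 163.64 → 164
  G: 113 + 0.56×(128−113) = 113 + 8.4 = 121.4 → 121
  B: 180 + 0.56×(128−180) = 180 − 29.12 = 150.88 → 151
rgb(164, 121, 151) = #A47997.

#A47997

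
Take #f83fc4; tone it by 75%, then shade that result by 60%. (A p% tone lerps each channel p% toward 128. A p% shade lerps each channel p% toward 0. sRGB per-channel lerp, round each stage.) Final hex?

#f83fc4 is rgb(248, 63, 196).
A 75% tone moves each channel 75% toward 128:
  R: 248 + 0.75×(128−248) = 248 − 90 = 158 → 158
  G: 63 + 0.75×(128−63) = 63 + 48.75 = 111.75 → 112
  B: 196 + 0.75×(128−196) = 196 − 51 = 145 → 145
After the tone: rgb(158, 112, 145) = #9e7091.
A 60% shade moves each channel 60% toward 0:
  R: 158 + 0.6×(0−158) = 158 − 94.8 = 63.2 → 63
  G: 112 + 0.6×(0−112) = 112 − 67.2 = 44.8 → 45
  B: 145 + 0.6×(0−145) = 145 − 87 = 58 → 58
rgb(63, 45, 58) = #3f2d3a.

#3f2d3a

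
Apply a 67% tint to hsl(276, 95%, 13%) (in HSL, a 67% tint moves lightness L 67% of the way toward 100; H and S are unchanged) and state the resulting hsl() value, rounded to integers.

L moves 67% from 13 toward 100: 13 + 58.29 = 71.29 → 71.
H and S are unchanged.

hsl(276, 95%, 71%)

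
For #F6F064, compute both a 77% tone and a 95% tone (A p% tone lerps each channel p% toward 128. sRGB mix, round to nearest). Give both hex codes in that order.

#9B9A7A, #86867F

#F6F064 is rgb(246, 240, 100).
77% tone:
  R: 246 − 90.86 = 155.14 → 155
  G: 240 + 0.77×(128−240) = 240 − 86.24 = 153.76 → 154
  B: 100 + 0.77×(128−100) = 100 + 21.56 = 121.56 → 122
  → #9B9A7A
95% tone:
  R: 246 − 112.1 = 133.9 → 134
  G: 240 − 106.4 = 133.6 → 134
  B: 100 + 26.6 = 126.6 → 127
  → #86867F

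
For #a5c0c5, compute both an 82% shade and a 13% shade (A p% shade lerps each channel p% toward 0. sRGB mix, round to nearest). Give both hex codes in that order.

#1e2323, #90a7ab

#a5c0c5 is rgb(165, 192, 197).
82% shade:
  R: 165 + 0.82×(0−165) = 165 − 135.3 = 29.7 → 30
  G: 192 + 0.82×(0−192) = 192 − 157.44 = 34.56 → 35
  B: 197 − 161.54 = 35.46 → 35
  → #1e2323
13% shade:
  R: 165 − 21.45 = 143.55 → 144
  G: 192 + 0.13×(0−192) = 192 − 24.96 = 167.04 → 167
  B: 197 + 0.13×(0−197) = 197 − 25.61 = 171.39 → 171
  → #90a7ab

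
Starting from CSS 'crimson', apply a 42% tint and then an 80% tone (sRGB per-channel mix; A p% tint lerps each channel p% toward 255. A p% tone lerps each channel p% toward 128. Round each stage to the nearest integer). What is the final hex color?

CSS crimson is rgb(220, 20, 60).
Per channel, c → c + 0.42(255 − c):
  R: 220 + 14.7 = 234.7 → 235
  G: 20 + 0.42×(255−20) = 20 + 98.7 = 118.7 → 119
  B: 60 + 0.42×(255−60) = 60 + 81.9 = 141.9 → 142
After the tint: rgb(235, 119, 142) = #EB778E.
Lerp each channel 80% toward 128:
  R: 235 + 0.8×(128−235) = 235 − 85.6 = 149.4 → 149
  G: 119 + 7.2 = 126.2 → 126
  B: 142 − 11.2 = 130.8 → 131
rgb(149, 126, 131) = #957E83.

#957E83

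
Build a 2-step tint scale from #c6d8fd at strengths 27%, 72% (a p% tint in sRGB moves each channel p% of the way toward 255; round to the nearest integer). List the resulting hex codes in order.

#d5e3fe, #eff4fe

#c6d8fd is rgb(198, 216, 253).
27%: (198 + 15.39 = 213.39→213, 216 + 10.53 = 226.53→227, 253 + 0.54 = 253.54→254) → #d5e3fe
72%: (198 + 41.04 = 239.04→239, 216 + 28.08 = 244.08→244, 253 + 1.44 = 254.44→254) → #eff4fe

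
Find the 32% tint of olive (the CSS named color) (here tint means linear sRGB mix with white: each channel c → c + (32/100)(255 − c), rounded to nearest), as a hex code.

CSS olive is rgb(128, 128, 0).
Per channel, c → c + 0.32(255 − c):
  R: 128 + 0.32×(255−128) = 128 + 40.64 = 168.64 → 169
  G: 128 + 40.64 = 168.64 → 169
  B: 0 + 0.32×(255−0) = 0 + 81.6 = 81.6 → 82
rgb(169, 169, 82) = #A9A952.

#A9A952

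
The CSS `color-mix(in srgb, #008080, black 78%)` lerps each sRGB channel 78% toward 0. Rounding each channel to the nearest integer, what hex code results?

#008080 is rgb(0, 128, 128).
Lerp each channel 78% toward 0:
  R: 0 + 0 = 0 → 0
  G: 128 + 0.78×(0−128) = 128 − 99.84 = 28.16 → 28
  B: 128 − 99.84 = 28.16 → 28
rgb(0, 28, 28) = #001c1c.

#001c1c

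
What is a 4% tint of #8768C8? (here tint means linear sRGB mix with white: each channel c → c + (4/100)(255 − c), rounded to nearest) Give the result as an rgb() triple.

rgb(140, 110, 202)

#8768C8 is rgb(135, 104, 200).
Per channel, c → c + 0.04(255 − c):
  R: 135 + 0.04×(255−135) = 135 + 4.8 = 139.8 → 140
  G: 104 + 6.04 = 110.04 → 110
  B: 200 + 2.2 = 202.2 → 202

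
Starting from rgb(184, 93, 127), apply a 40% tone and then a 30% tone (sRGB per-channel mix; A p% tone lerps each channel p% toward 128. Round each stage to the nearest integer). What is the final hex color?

#98717f

Lerp each channel 40% toward 128:
  R: 184 + 0.4×(128−184) = 184 − 22.4 = 161.6 → 162
  G: 93 + 0.4×(128−93) = 93 + 14 = 107 → 107
  B: 127 + 0.4 = 127.4 → 127
After the tone: rgb(162, 107, 127) = #a26b7f.
Lerp each channel 30% toward 128:
  R: 162 + 0.3×(128−162) = 162 − 10.2 = 151.8 → 152
  G: 107 + 6.3 = 113.3 → 113
  B: 127 + 0.3×(128−127) = 127 + 0.3 = 127.3 → 127
rgb(152, 113, 127) = #98717f.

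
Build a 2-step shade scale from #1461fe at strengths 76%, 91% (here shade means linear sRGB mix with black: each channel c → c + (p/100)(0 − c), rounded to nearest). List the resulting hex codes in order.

#05173d, #020917

#1461fe is rgb(20, 97, 254).
76%: (20 − 15.2 = 4.8→5, 97 − 73.72 = 23.28→23, 254 − 193.04 = 60.96→61) → #05173d
91%: (20 − 18.2 = 1.8→2, 97 − 88.27 = 8.73→9, 254 − 231.14 = 22.86→23) → #020917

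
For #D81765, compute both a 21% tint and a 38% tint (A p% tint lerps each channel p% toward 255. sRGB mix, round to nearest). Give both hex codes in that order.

#D81765 is rgb(216, 23, 101).
21% tint:
  R: 216 + 8.19 = 224.19 → 224
  G: 23 + 48.72 = 71.72 → 72
  B: 101 + 0.21×(255−101) = 101 + 32.34 = 133.34 → 133
  → #E04885
38% tint:
  R: 216 + 0.38×(255−216) = 216 + 14.82 = 230.82 → 231
  G: 23 + 0.38×(255−23) = 23 + 88.16 = 111.16 → 111
  B: 101 + 0.38×(255−101) = 101 + 58.52 = 159.52 → 160
  → #E76FA0

#E04885, #E76FA0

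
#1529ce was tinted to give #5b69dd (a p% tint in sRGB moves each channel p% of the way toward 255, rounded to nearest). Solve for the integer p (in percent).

#1529ce is rgb(21, 41, 206); #5b69dd is rgb(91, 105, 221).
On the R channel (widest range): 91 ≈ 21 + (p/100)(255 − 21), so p ≈ 100×(91 − 21)/(255 − 21) = 7000/234 = 29.91.
p = 30 reproduces all three channels after rounding.

30%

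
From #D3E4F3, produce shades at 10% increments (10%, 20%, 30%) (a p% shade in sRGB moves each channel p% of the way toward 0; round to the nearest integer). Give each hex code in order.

#D3E4F3 is rgb(211, 228, 243).
10%: (211 − 21.1 = 189.9→190, 228 − 22.8 = 205.2→205, 243 − 24.3 = 218.7→219) → #BECDDB
20%: (211 − 42.2 = 168.8→169, 228 − 45.6 = 182.4→182, 243 − 48.6 = 194.4→194) → #A9B6C2
30%: (211 − 63.3 = 147.7→148, 228 − 68.4 = 159.6→160, 243 − 72.9 = 170.1→170) → #94A0AA

#BECDDB, #A9B6C2, #94A0AA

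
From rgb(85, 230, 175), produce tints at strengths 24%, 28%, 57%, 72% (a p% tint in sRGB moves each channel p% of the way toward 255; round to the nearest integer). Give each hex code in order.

#7EECC2, #85EDC5, #B6F4DD, #CFF8E9

24%: (85 + 40.8 = 125.8→126, 230 + 6 = 236→236, 175 + 19.2 = 194.2→194) → #7EECC2
28%: (85 + 47.6 = 132.6→133, 230 + 7 = 237→237, 175 + 22.4 = 197.4→197) → #85EDC5
57%: (85 + 96.9 = 181.9→182, 230 + 14.25 = 244.25→244, 175 + 45.6 = 220.6→221) → #B6F4DD
72%: (85 + 122.4 = 207.4→207, 230 + 18 = 248→248, 175 + 57.6 = 232.6→233) → #CFF8E9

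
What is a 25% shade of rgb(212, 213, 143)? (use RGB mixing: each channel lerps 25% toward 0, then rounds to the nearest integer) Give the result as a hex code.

Per channel, c → c + 0.25(0 − c):
  R: 212 + 0.25×(0−212) = 212 − 53 = 159 → 159
  G: 213 + 0.25×(0−213) = 213 − 53.25 = 159.75 → 160
  B: 143 + 0.25×(0−143) = 143 − 35.75 = 107.25 → 107
rgb(159, 160, 107) = #9FA06B.

#9FA06B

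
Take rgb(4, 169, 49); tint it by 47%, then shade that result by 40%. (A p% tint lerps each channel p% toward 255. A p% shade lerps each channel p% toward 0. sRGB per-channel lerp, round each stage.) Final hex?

#497d58

Lerp each channel 47% toward 255:
  R: 4 + 117.97 = 121.97 → 122
  G: 169 + 0.47×(255−169) = 169 + 40.42 = 209.42 → 209
  B: 49 + 0.47×(255−49) = 49 + 96.82 = 145.82 → 146
After the tint: rgb(122, 209, 146) = #7ad192.
Per channel, c → c + 0.4(0 − c):
  R: 122 + 0.4×(0−122) = 122 − 48.8 = 73.2 → 73
  G: 209 + 0.4×(0−209) = 209 − 83.6 = 125.4 → 125
  B: 146 + 0.4×(0−146) = 146 − 58.4 = 87.6 → 88
rgb(73, 125, 88) = #497d58.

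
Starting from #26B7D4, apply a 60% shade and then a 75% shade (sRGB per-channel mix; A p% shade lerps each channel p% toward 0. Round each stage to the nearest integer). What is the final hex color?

#041215

#26B7D4 is rgb(38, 183, 212).
Per channel, c → c + 0.6(0 − c):
  R: 38 + 0.6×(0−38) = 38 − 22.8 = 15.2 → 15
  G: 183 − 109.8 = 73.2 → 73
  B: 212 + 0.6×(0−212) = 212 − 127.2 = 84.8 → 85
After the shade: rgb(15, 73, 85) = #0F4955.
Lerp each channel 75% toward 0:
  R: 15 + 0.75×(0−15) = 15 − 11.25 = 3.75 → 4
  G: 73 − 54.75 = 18.25 → 18
  B: 85 − 63.75 = 21.25 → 21
rgb(4, 18, 21) = #041215.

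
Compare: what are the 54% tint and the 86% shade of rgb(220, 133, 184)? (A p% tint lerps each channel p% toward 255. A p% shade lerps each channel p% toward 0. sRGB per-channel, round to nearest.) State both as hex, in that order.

#efc7de, #1f131a

54% tint:
  R: 220 + 18.9 = 238.9 → 239
  G: 133 + 0.54×(255−133) = 133 + 65.88 = 198.88 → 199
  B: 184 + 0.54×(255−184) = 184 + 38.34 = 222.34 → 222
  → #efc7de
86% shade:
  R: 220 + 0.86×(0−220) = 220 − 189.2 = 30.8 → 31
  G: 133 − 114.38 = 18.62 → 19
  B: 184 − 158.24 = 25.76 → 26
  → #1f131a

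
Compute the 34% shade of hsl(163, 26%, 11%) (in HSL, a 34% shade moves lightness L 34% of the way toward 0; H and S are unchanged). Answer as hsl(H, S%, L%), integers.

L moves 34% from 11 toward 0: 11 − 3.74 = 7.26 → 7.
H and S are unchanged.

hsl(163, 26%, 7%)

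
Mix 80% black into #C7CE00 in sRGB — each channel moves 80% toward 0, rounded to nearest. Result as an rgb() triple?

rgb(40, 41, 0)

#C7CE00 is rgb(199, 206, 0).
An 80% shade moves each channel 80% toward 0:
  R: 199 − 159.2 = 39.8 → 40
  G: 206 − 164.8 = 41.2 → 41
  B: 0 + 0.8×(0−0) = 0 + 0 = 0 → 0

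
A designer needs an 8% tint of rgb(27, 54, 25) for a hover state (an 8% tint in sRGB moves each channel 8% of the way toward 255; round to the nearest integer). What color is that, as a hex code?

Per channel, c → c + 0.08(255 − c):
  R: 27 + 18.24 = 45.24 → 45
  G: 54 + 0.08×(255−54) = 54 + 16.08 = 70.08 → 70
  B: 25 + 0.08×(255−25) = 25 + 18.4 = 43.4 → 43
rgb(45, 70, 43) = #2D462B.

#2D462B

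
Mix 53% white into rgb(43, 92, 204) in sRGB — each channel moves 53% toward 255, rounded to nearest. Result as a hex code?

Lerp each channel 53% toward 255:
  R: 43 + 112.36 = 155.36 → 155
  G: 92 + 0.53×(255−92) = 92 + 86.39 = 178.39 → 178
  B: 204 + 0.53×(255−204) = 204 + 27.03 = 231.03 → 231
rgb(155, 178, 231) = #9bb2e7.

#9bb2e7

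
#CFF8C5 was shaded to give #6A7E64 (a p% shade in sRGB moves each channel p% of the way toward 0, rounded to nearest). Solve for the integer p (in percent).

49%

#CFF8C5 is rgb(207, 248, 197); #6A7E64 is rgb(106, 126, 100).
On the G channel (widest range): 126 ≈ 248 + (p/100)(0 − 248), so p ≈ 100×(126 − 248)/(0 − 248) = -12200/-248 = 49.19.
p = 49 reproduces all three channels after rounding.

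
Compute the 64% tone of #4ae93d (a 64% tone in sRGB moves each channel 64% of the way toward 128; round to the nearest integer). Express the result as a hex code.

#4ae93d is rgb(74, 233, 61).
Per channel, c → c + 0.64(128 − c):
  R: 74 + 0.64×(128−74) = 74 + 34.56 = 108.56 → 109
  G: 233 + 0.64×(128−233) = 233 − 67.2 = 165.8 → 166
  B: 61 + 42.88 = 103.88 → 104
rgb(109, 166, 104) = #6da668.

#6da668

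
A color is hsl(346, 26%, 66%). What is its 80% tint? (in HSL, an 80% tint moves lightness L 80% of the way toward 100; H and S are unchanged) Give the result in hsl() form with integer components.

L moves 80% from 66 toward 100: 66 + 27.2 = 93.2 → 93.
H and S are unchanged.

hsl(346, 26%, 93%)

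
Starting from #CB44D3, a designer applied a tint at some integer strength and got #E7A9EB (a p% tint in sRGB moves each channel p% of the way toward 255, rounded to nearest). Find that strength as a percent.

54%

#CB44D3 is rgb(203, 68, 211); #E7A9EB is rgb(231, 169, 235).
On the G channel (widest range): 169 ≈ 68 + (p/100)(255 − 68), so p ≈ 100×(169 − 68)/(255 − 68) = 10100/187 = 54.01.
p = 54 reproduces all three channels after rounding.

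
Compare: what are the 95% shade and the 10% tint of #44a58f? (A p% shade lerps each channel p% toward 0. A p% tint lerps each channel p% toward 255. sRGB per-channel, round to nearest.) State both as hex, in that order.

#44a58f is rgb(68, 165, 143).
95% shade:
  R: 68 + 0.95×(0−68) = 68 − 64.6 = 3.4 → 3
  G: 165 + 0.95×(0−165) = 165 − 156.75 = 8.25 → 8
  B: 143 − 135.85 = 7.15 → 7
  → #030807
10% tint:
  R: 68 + 0.1×(255−68) = 68 + 18.7 = 86.7 → 87
  G: 165 + 9 = 174 → 174
  B: 143 + 0.1×(255−143) = 143 + 11.2 = 154.2 → 154
  → #57ae9a

#030807, #57ae9a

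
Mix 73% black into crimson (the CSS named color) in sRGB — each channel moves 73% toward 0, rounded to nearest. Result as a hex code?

CSS crimson is rgb(220, 20, 60).
A 73% shade moves each channel 73% toward 0:
  R: 220 + 0.73×(0−220) = 220 − 160.6 = 59.4 → 59
  G: 20 − 14.6 = 5.4 → 5
  B: 60 + 0.73×(0−60) = 60 − 43.8 = 16.2 → 16
rgb(59, 5, 16) = #3b0510.

#3b0510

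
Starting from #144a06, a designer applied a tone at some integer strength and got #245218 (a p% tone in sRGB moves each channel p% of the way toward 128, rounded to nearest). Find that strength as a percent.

#144a06 is rgb(20, 74, 6); #245218 is rgb(36, 82, 24).
On the B channel (widest range): 24 ≈ 6 + (p/100)(128 − 6), so p ≈ 100×(24 − 6)/(128 − 6) = 1800/122 = 14.75.
p = 15 reproduces all three channels after rounding.

15%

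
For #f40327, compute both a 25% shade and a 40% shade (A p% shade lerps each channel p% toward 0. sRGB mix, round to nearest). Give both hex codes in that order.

#b7021d, #920217

#f40327 is rgb(244, 3, 39).
25% shade:
  R: 244 + 0.25×(0−244) = 244 − 61 = 183 → 183
  G: 3 − 0.75 = 2.25 → 2
  B: 39 + 0.25×(0−39) = 39 − 9.75 = 29.25 → 29
  → #b7021d
40% shade:
  R: 244 + 0.4×(0−244) = 244 − 97.6 = 146.4 → 146
  G: 3 + 0.4×(0−3) = 3 − 1.2 = 1.8 → 2
  B: 39 + 0.4×(0−39) = 39 − 15.6 = 23.4 → 23
  → #920217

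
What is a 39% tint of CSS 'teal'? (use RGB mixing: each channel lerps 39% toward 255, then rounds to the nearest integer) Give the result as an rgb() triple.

CSS teal is rgb(0, 128, 128).
Lerp each channel 39% toward 255:
  R: 0 + 99.45 = 99.45 → 99
  G: 128 + 0.39×(255−128) = 128 + 49.53 = 177.53 → 178
  B: 128 + 0.39×(255−128) = 128 + 49.53 = 177.53 → 178

rgb(99, 178, 178)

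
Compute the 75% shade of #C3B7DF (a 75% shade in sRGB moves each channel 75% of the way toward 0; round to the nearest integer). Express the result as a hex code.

#C3B7DF is rgb(195, 183, 223).
Per channel, c → c + 0.75(0 − c):
  R: 195 + 0.75×(0−195) = 195 − 146.25 = 48.75 → 49
  G: 183 + 0.75×(0−183) = 183 − 137.25 = 45.75 → 46
  B: 223 + 0.75×(0−223) = 223 − 167.25 = 55.75 → 56
rgb(49, 46, 56) = #312E38.

#312E38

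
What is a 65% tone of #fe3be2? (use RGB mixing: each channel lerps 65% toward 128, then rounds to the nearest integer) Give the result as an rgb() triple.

rgb(172, 104, 162)

#fe3be2 is rgb(254, 59, 226).
Lerp each channel 65% toward 128:
  R: 254 − 81.9 = 172.1 → 172
  G: 59 + 0.65×(128−59) = 59 + 44.85 = 103.85 → 104
  B: 226 + 0.65×(128−226) = 226 − 63.7 = 162.3 → 162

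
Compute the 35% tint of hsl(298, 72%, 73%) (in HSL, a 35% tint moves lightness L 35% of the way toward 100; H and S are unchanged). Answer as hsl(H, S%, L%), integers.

L moves 35% from 73 toward 100: 73 + 9.45 = 82.45 → 82.
H and S are unchanged.

hsl(298, 72%, 82%)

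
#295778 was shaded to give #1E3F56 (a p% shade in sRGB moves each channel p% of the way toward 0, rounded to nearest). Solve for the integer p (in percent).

#295778 is rgb(41, 87, 120); #1E3F56 is rgb(30, 63, 86).
On the B channel (widest range): 86 ≈ 120 + (p/100)(0 − 120), so p ≈ 100×(86 − 120)/(0 − 120) = -3400/-120 = 28.33.
p = 28 reproduces all three channels after rounding.

28%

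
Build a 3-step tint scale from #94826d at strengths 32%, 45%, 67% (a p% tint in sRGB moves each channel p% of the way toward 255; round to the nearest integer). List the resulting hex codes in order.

#b6aa9c, #c4baaf, #dcd6cf

#94826d is rgb(148, 130, 109).
32%: (148 + 34.24 = 182.24→182, 130 + 40 = 170→170, 109 + 46.72 = 155.72→156) → #b6aa9c
45%: (148 + 48.15 = 196.15→196, 130 + 56.25 = 186.25→186, 109 + 65.7 = 174.7→175) → #c4baaf
67%: (148 + 71.69 = 219.69→220, 130 + 83.75 = 213.75→214, 109 + 97.82 = 206.82→207) → #dcd6cf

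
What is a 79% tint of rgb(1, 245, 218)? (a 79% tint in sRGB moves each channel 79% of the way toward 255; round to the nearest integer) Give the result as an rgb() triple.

Per channel, c → c + 0.79(255 − c):
  R: 1 + 0.79×(255−1) = 1 + 200.66 = 201.66 → 202
  G: 245 + 0.79×(255−245) = 245 + 7.9 = 252.9 → 253
  B: 218 + 0.79×(255−218) = 218 + 29.23 = 247.23 → 247

rgb(202, 253, 247)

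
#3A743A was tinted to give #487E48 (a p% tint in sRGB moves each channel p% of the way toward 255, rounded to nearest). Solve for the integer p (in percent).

7%

#3A743A is rgb(58, 116, 58); #487E48 is rgb(72, 126, 72).
On the R channel (widest range): 72 ≈ 58 + (p/100)(255 − 58), so p ≈ 100×(72 − 58)/(255 − 58) = 1400/197 = 7.11.
p = 7 reproduces all three channels after rounding.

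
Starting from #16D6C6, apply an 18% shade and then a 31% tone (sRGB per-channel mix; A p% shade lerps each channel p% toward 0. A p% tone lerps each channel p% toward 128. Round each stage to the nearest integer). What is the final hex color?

#34A097

#16D6C6 is rgb(22, 214, 198).
Per channel, c → c + 0.18(0 − c):
  R: 22 + 0.18×(0−22) = 22 − 3.96 = 18.04 → 18
  G: 214 − 38.52 = 175.48 → 175
  B: 198 + 0.18×(0−198) = 198 − 35.64 = 162.36 → 162
After the shade: rgb(18, 175, 162) = #12AFA2.
A 31% tone moves each channel 31% toward 128:
  R: 18 + 0.31×(128−18) = 18 + 34.1 = 52.1 → 52
  G: 175 + 0.31×(128−175) = 175 − 14.57 = 160.43 → 160
  B: 162 + 0.31×(128−162) = 162 − 10.54 = 151.46 → 151
rgb(52, 160, 151) = #34A097.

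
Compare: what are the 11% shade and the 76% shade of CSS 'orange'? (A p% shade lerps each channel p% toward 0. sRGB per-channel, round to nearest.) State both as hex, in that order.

#E39300, #3D2800

CSS orange is rgb(255, 165, 0).
11% shade:
  R: 255 − 28.05 = 226.95 → 227
  G: 165 + 0.11×(0−165) = 165 − 18.15 = 146.85 → 147
  B: 0 + 0.11×(0−0) = 0 + 0 = 0 → 0
  → #E39300
76% shade:
  R: 255 − 193.8 = 61.2 → 61
  G: 165 + 0.76×(0−165) = 165 − 125.4 = 39.6 → 40
  B: 0 + 0.76×(0−0) = 0 + 0 = 0 → 0
  → #3D2800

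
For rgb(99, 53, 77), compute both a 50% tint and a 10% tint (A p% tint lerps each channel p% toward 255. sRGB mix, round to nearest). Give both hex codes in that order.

#B19AA6, #73495F

50% tint:
  R: 99 + 0.5×(255−99) = 99 + 78 = 177 → 177
  G: 53 + 101 = 154 → 154
  B: 77 + 0.5×(255−77) = 77 + 89 = 166 → 166
  → #B19AA6
10% tint:
  R: 99 + 0.1×(255−99) = 99 + 15.6 = 114.6 → 115
  G: 53 + 20.2 = 73.2 → 73
  B: 77 + 0.1×(255−77) = 77 + 17.8 = 94.8 → 95
  → #73495F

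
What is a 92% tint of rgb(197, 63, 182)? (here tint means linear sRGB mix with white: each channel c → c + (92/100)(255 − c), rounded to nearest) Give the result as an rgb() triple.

rgb(250, 240, 249)

A 92% tint moves each channel 92% toward 255:
  R: 197 + 0.92×(255−197) = 197 + 53.36 = 250.36 → 250
  G: 63 + 0.92×(255−63) = 63 + 176.64 = 239.64 → 240
  B: 182 + 0.92×(255−182) = 182 + 67.16 = 249.16 → 249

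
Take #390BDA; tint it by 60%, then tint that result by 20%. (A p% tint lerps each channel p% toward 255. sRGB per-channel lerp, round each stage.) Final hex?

#C0B1F3

#390BDA is rgb(57, 11, 218).
Lerp each channel 60% toward 255:
  R: 57 + 118.8 = 175.8 → 176
  G: 11 + 0.6×(255−11) = 11 + 146.4 = 157.4 → 157
  B: 218 + 0.6×(255−218) = 218 + 22.2 = 240.2 → 240
After the tint: rgb(176, 157, 240) = #B09DF0.
Per channel, c → c + 0.2(255 − c):
  R: 176 + 15.8 = 191.8 → 192
  G: 157 + 0.2×(255−157) = 157 + 19.6 = 176.6 → 177
  B: 240 + 3 = 243 → 243
rgb(192, 177, 243) = #C0B1F3.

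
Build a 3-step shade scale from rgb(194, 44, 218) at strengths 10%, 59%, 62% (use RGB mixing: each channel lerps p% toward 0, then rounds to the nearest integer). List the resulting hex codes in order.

10%: (194 − 19.4 = 174.6→175, 44 − 4.4 = 39.6→40, 218 − 21.8 = 196.2→196) → #AF28C4
59%: (194 − 114.46 = 79.54→80, 44 − 25.96 = 18.04→18, 218 − 128.62 = 89.38→89) → #501259
62%: (194 − 120.28 = 73.72→74, 44 − 27.28 = 16.72→17, 218 − 135.16 = 82.84→83) → #4A1153

#AF28C4, #501259, #4A1153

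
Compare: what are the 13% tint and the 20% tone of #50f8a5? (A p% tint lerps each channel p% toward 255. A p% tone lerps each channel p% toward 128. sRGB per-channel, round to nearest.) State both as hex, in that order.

#67f9b1, #5ae09e

#50f8a5 is rgb(80, 248, 165).
13% tint:
  R: 80 + 0.13×(255−80) = 80 + 22.75 = 102.75 → 103
  G: 248 + 0.13×(255−248) = 248 + 0.91 = 248.91 → 249
  B: 165 + 11.7 = 176.7 → 177
  → #67f9b1
20% tone:
  R: 80 + 9.6 = 89.6 → 90
  G: 248 − 24 = 224 → 224
  B: 165 − 7.4 = 157.6 → 158
  → #5ae09e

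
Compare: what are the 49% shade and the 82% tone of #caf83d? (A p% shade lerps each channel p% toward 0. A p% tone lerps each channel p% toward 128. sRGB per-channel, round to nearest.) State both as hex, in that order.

#677e1f, #8d9674

#caf83d is rgb(202, 248, 61).
49% shade:
  R: 202 + 0.49×(0−202) = 202 − 98.98 = 103.02 → 103
  G: 248 + 0.49×(0−248) = 248 − 121.52 = 126.48 → 126
  B: 61 + 0.49×(0−61) = 61 − 29.89 = 31.11 → 31
  → #677e1f
82% tone:
  R: 202 − 60.68 = 141.32 → 141
  G: 248 + 0.82×(128−248) = 248 − 98.4 = 149.6 → 150
  B: 61 + 54.94 = 115.94 → 116
  → #8d9674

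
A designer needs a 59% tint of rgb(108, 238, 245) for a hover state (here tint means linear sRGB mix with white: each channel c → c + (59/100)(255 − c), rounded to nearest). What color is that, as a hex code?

Per channel, c → c + 0.59(255 − c):
  R: 108 + 0.59×(255−108) = 108 + 86.73 = 194.73 → 195
  G: 238 + 10.03 = 248.03 → 248
  B: 245 + 5.9 = 250.9 → 251
rgb(195, 248, 251) = #C3F8FB.

#C3F8FB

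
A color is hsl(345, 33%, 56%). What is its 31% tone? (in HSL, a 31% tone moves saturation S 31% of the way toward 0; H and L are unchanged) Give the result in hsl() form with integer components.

S moves 31% from 33 toward 0: 33 − 10.23 = 22.77 → 23.
H and L are unchanged.

hsl(345, 23%, 56%)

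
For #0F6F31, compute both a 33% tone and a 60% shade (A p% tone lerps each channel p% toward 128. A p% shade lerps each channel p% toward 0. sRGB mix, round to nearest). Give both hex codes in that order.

#0F6F31 is rgb(15, 111, 49).
33% tone:
  R: 15 + 37.29 = 52.29 → 52
  G: 111 + 0.33×(128−111) = 111 + 5.61 = 116.61 → 117
  B: 49 + 0.33×(128−49) = 49 + 26.07 = 75.07 → 75
  → #34754B
60% shade:
  R: 15 + 0.6×(0−15) = 15 − 9 = 6 → 6
  G: 111 + 0.6×(0−111) = 111 − 66.6 = 44.4 → 44
  B: 49 + 0.6×(0−49) = 49 − 29.4 = 19.6 → 20
  → #062C14

#34754B, #062C14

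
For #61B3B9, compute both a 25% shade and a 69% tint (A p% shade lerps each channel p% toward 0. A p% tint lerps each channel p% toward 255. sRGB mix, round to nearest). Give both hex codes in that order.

#49868B, #CEE7E9

#61B3B9 is rgb(97, 179, 185).
25% shade:
  R: 97 − 24.25 = 72.75 → 73
  G: 179 + 0.25×(0−179) = 179 − 44.75 = 134.25 → 134
  B: 185 + 0.25×(0−185) = 185 − 46.25 = 138.75 → 139
  → #49868B
69% tint:
  R: 97 + 109.02 = 206.02 → 206
  G: 179 + 0.69×(255−179) = 179 + 52.44 = 231.44 → 231
  B: 185 + 48.3 = 233.3 → 233
  → #CEE7E9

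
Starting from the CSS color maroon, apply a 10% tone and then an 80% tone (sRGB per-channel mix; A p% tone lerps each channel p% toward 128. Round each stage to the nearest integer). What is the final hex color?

#806969

CSS maroon is rgb(128, 0, 0).
Per channel, c → c + 0.1(128 − c):
  R: 128 + 0.1×(128−128) = 128 + 0 = 128 → 128
  G: 0 + 12.8 = 12.8 → 13
  B: 0 + 12.8 = 12.8 → 13
After the tone: rgb(128, 13, 13) = #800d0d.
An 80% tone moves each channel 80% toward 128:
  R: 128 + 0.8×(128−128) = 128 + 0 = 128 → 128
  G: 13 + 0.8×(128−13) = 13 + 92 = 105 → 105
  B: 13 + 0.8×(128−13) = 13 + 92 = 105 → 105
rgb(128, 105, 105) = #806969.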